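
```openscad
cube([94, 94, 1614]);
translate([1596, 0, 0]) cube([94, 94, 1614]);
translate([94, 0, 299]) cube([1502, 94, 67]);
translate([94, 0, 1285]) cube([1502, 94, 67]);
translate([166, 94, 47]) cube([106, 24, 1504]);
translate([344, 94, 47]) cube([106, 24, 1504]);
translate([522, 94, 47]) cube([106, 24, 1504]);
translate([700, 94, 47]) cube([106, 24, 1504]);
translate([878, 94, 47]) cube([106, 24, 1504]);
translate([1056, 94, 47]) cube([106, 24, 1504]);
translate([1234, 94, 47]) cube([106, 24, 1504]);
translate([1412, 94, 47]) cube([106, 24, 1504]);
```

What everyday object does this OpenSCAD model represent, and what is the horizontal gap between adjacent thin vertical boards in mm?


A fence section. The picket gap is 72 mm.

Two posts, two rails, 8 pickets — a fence section. Span 1502 mm holds 8 pickets of 106 mm with 9 equal gaps: ⌊(1502 − 8·106) / 9⌋ = 72 mm.


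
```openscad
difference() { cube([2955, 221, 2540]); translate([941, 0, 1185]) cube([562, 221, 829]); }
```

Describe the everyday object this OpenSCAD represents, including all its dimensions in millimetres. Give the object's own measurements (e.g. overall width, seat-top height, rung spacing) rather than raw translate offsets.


A wall 2955 mm long (x), 221 mm thick (y), 2540 mm tall, with a rectangular window opening cut through it. The opening is 562 mm wide and 829 mm tall; its sill is at z = 1185 mm and its near (−x) edge is 941 mm from the wall's −x end. The opening passes through the full wall thickness.


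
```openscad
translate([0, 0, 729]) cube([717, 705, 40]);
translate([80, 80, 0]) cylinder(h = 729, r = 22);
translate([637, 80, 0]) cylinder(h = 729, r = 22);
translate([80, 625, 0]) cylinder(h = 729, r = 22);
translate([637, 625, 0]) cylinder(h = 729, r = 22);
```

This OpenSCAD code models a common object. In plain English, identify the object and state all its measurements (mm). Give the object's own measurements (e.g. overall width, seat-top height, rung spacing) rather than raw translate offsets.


A table: top 717 mm (x) × 705 mm (y), 40 mm thick, upper face at z = 769 mm, on four round legs of 44 mm diameter, each leg's bounding box inset 58 mm from the nearest pair of top edges from z = 0 to the bottom of the top.


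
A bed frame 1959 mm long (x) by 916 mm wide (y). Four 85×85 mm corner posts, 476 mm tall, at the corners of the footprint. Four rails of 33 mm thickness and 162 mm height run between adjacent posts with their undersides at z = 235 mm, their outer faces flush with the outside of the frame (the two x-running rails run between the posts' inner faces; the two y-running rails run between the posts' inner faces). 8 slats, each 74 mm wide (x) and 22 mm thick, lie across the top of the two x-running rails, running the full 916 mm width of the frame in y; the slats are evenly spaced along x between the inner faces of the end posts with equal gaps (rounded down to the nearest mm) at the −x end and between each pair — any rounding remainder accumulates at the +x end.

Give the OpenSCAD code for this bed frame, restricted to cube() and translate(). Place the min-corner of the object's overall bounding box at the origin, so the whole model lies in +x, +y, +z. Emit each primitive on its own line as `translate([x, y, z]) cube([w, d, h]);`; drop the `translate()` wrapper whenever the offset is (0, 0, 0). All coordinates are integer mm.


cube([85, 85, 476]);
translate([0, 831, 0]) cube([85, 85, 476]);
translate([1874, 0, 0]) cube([85, 85, 476]);
translate([1874, 831, 0]) cube([85, 85, 476]);
translate([85, 0, 235]) cube([1789, 33, 162]);
translate([85, 883, 235]) cube([1789, 33, 162]);
translate([0, 85, 235]) cube([33, 746, 162]);
translate([1926, 85, 235]) cube([33, 746, 162]);
translate([218, 0, 397]) cube([74, 916, 22]);
translate([425, 0, 397]) cube([74, 916, 22]);
translate([632, 0, 397]) cube([74, 916, 22]);
translate([839, 0, 397]) cube([74, 916, 22]);
translate([1046, 0, 397]) cube([74, 916, 22]);
translate([1253, 0, 397]) cube([74, 916, 22]);
translate([1460, 0, 397]) cube([74, 916, 22]);
translate([1667, 0, 397]) cube([74, 916, 22]);


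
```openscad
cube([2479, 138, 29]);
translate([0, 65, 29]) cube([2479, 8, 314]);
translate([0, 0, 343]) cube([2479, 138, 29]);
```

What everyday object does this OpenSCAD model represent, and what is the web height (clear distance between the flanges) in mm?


An I-beam. The web height is 314 mm.

Two wide flanges with a thin centred web — an I-beam. Overall 372 mm minus two 29 mm flanges gives a web of 372 − 2·29 = 314 mm.


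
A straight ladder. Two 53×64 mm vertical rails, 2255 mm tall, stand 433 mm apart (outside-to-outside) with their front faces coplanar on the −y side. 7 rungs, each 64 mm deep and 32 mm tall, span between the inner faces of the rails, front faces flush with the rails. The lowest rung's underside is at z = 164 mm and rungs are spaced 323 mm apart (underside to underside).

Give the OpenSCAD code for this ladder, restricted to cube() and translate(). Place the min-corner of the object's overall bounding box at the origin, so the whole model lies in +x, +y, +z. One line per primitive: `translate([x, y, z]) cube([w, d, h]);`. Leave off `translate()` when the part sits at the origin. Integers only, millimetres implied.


cube([53, 64, 2255]);
translate([380, 0, 0]) cube([53, 64, 2255]);
translate([53, 0, 164]) cube([327, 64, 32]);
translate([53, 0, 487]) cube([327, 64, 32]);
translate([53, 0, 810]) cube([327, 64, 32]);
translate([53, 0, 1133]) cube([327, 64, 32]);
translate([53, 0, 1456]) cube([327, 64, 32]);
translate([53, 0, 1779]) cube([327, 64, 32]);
translate([53, 0, 2102]) cube([327, 64, 32]);


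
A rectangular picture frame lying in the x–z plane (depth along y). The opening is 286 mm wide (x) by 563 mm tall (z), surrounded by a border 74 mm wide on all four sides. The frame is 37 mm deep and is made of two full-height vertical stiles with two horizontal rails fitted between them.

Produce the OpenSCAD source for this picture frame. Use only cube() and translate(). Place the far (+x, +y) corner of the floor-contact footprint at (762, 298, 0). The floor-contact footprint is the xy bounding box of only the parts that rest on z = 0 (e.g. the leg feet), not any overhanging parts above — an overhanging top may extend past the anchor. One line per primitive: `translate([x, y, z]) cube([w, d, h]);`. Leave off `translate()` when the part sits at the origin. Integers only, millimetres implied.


translate([328, 261, 0]) cube([74, 37, 711]);
translate([688, 261, 0]) cube([74, 37, 711]);
translate([402, 261, 0]) cube([286, 37, 74]);
translate([402, 261, 637]) cube([286, 37, 74]);


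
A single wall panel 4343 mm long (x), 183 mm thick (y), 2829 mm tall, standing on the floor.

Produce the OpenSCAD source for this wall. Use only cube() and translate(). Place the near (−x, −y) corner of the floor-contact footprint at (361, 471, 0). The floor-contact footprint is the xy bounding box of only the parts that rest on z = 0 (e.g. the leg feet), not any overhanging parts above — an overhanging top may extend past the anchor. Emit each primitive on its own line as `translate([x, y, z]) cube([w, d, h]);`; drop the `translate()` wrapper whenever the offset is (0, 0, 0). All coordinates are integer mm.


translate([361, 471, 0]) cube([4343, 183, 2829]);


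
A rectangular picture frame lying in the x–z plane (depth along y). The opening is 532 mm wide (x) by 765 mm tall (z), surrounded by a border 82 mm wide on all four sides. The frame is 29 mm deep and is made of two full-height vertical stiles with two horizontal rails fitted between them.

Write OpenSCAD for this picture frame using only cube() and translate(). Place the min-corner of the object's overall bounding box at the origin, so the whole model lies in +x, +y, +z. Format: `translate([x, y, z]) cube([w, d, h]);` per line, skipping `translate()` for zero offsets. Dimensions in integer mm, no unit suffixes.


cube([82, 29, 929]);
translate([614, 0, 0]) cube([82, 29, 929]);
translate([82, 0, 0]) cube([532, 29, 82]);
translate([82, 0, 847]) cube([532, 29, 82]);


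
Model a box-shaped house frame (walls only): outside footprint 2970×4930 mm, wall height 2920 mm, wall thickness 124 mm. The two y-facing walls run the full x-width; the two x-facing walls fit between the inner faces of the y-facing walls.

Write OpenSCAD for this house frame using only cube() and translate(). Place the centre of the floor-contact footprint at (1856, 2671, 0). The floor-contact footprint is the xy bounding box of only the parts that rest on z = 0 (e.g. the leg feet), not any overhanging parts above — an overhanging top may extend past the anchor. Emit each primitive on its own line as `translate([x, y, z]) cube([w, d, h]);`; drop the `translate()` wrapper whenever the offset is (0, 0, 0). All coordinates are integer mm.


translate([371, 206, 0]) cube([2970, 124, 2920]);
translate([371, 5012, 0]) cube([2970, 124, 2920]);
translate([371, 330, 0]) cube([124, 4682, 2920]);
translate([3217, 330, 0]) cube([124, 4682, 2920]);


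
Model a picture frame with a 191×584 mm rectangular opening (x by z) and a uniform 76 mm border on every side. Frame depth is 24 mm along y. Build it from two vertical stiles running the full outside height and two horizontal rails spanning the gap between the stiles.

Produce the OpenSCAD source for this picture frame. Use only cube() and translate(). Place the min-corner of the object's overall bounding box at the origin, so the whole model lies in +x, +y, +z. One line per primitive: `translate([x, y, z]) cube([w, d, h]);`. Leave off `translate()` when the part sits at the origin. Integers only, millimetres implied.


cube([76, 24, 736]);
translate([267, 0, 0]) cube([76, 24, 736]);
translate([76, 0, 0]) cube([191, 24, 76]);
translate([76, 0, 660]) cube([191, 24, 76]);


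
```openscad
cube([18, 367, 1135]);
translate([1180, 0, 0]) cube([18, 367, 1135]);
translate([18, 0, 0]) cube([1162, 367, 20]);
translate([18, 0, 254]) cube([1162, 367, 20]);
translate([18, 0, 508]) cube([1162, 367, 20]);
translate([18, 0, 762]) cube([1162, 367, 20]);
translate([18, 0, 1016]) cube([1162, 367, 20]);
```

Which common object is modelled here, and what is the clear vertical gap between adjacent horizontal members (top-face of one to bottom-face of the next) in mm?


A bookshelf. The clear shelf gap is 234 mm.

Two tall side panels with 5 horizontal boards between them — a bookshelf. The first two shelf undersides are at z = 0 and z = 254; with shelf thickness 20, the clear gap is 254 − 0 − 20 = 234 mm.


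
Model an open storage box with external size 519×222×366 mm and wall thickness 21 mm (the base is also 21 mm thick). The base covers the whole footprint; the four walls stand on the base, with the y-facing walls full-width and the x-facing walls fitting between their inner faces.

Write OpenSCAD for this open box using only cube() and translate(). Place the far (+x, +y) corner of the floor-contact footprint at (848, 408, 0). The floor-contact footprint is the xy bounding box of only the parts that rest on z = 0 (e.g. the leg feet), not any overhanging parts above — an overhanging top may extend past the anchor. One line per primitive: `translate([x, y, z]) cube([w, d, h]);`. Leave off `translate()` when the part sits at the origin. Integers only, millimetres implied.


translate([329, 186, 0]) cube([519, 222, 21]);
translate([329, 186, 21]) cube([519, 21, 345]);
translate([329, 387, 21]) cube([519, 21, 345]);
translate([329, 207, 21]) cube([21, 180, 345]);
translate([827, 207, 21]) cube([21, 180, 345]);


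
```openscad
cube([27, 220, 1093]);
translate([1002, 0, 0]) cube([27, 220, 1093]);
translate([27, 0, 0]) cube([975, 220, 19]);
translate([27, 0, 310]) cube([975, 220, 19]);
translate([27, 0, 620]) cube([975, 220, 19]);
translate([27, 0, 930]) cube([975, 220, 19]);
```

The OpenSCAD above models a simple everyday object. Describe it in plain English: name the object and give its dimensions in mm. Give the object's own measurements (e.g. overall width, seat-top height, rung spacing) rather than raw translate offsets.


An open bookshelf. Two side panels, each 27 mm thick, 220 mm deep and 1093 mm tall, stand 1029 mm apart (outside-to-outside). Between them sit 4 shelves, each 19 mm thick and 220 mm deep, spanning the full gap between the sides. The bottom shelf rests on the floor (its underside at z = 0) and the clear gap between one shelf's top and the next shelf's underside is 291 mm.


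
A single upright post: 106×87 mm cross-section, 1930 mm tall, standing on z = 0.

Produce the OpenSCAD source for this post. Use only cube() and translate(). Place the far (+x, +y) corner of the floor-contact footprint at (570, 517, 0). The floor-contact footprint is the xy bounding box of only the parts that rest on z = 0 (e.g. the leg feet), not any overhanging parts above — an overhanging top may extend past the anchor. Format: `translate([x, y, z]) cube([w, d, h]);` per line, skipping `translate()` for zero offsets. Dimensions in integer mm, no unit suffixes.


translate([464, 430, 0]) cube([106, 87, 1930]);


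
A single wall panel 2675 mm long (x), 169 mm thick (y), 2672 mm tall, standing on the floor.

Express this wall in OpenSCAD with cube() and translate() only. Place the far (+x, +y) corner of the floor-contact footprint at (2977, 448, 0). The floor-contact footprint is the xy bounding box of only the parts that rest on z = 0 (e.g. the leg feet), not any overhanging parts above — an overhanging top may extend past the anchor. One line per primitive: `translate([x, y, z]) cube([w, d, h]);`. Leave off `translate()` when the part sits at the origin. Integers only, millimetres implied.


translate([302, 279, 0]) cube([2675, 169, 2672]);


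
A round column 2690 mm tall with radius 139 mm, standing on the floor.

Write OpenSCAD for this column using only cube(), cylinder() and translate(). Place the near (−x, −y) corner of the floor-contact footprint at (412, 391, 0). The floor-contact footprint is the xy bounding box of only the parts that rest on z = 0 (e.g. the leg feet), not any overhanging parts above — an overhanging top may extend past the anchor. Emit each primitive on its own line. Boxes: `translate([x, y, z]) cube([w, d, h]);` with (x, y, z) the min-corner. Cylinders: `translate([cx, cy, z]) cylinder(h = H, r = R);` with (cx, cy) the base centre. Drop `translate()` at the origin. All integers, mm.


translate([551, 530, 0]) cylinder(h = 2690, r = 139);


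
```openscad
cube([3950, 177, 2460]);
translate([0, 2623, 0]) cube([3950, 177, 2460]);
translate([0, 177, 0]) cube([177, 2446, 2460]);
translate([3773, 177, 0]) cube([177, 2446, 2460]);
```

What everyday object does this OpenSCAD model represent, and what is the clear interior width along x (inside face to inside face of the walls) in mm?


A house (or room) frame. The interior width is 3596 mm.

Four 2460 mm walls enclosing a rectangle with no floor or roof — a room or house frame. Outside width is 3950 mm and wall thickness is 177 mm, so the interior width is 3950 − 2 × 177 = 3596 mm.


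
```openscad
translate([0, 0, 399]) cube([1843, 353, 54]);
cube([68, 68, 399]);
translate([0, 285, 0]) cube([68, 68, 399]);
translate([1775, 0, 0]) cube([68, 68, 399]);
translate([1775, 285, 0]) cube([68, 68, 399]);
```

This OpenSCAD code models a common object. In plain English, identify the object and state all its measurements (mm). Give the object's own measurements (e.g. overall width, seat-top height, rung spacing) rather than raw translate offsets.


A long wooden bench with a 1843 mm (x) × 353 mm (y) seat, 54 mm thick, its top surface 453 mm above the floor. Four 68 mm square legs at the seat corners, flush with the edges, run from z = 0 to the seat underside.


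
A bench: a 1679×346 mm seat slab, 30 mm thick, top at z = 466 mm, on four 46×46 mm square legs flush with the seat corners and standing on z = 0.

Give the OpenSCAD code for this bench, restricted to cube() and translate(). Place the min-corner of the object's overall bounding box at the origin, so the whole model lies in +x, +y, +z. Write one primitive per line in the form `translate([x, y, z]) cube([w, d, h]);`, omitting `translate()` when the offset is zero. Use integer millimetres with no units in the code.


// leg_h = 466 − 30 = 436
translate([0, 0, 436]) cube([1679, 346, 30]);
cube([46, 46, 436]);
translate([0, 300, 0]) cube([46, 46, 436]);
translate([1633, 0, 0]) cube([46, 46, 436]);
translate([1633, 300, 0]) cube([46, 46, 436]);


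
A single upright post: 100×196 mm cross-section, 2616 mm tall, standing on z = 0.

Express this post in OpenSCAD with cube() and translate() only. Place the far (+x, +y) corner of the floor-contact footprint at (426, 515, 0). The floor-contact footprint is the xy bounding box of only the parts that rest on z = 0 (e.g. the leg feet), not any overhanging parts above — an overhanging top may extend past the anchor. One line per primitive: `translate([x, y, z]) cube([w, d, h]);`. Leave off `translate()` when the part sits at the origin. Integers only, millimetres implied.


translate([326, 319, 0]) cube([100, 196, 2616]);


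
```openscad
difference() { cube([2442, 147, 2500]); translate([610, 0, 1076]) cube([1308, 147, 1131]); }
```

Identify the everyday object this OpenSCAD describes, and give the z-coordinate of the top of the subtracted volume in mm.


A wall with a window opening. The window head height is 2207 mm.

A wall with a rectangular opening subtracted — a window. Sill at z = 1076, opening 1131 mm tall, so the head is at 1076 + 1131 = 2207 mm.


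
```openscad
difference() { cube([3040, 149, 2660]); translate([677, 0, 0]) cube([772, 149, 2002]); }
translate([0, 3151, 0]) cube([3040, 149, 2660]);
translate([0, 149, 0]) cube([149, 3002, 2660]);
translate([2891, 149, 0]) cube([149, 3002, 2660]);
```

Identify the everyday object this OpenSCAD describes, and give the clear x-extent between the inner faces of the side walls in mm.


A single room. The interior width is 2742 mm.

Four walls enclosing a rectangle with a door in the front wall — a room. Outside width 3040 minus two 149 mm walls gives 2742 mm.


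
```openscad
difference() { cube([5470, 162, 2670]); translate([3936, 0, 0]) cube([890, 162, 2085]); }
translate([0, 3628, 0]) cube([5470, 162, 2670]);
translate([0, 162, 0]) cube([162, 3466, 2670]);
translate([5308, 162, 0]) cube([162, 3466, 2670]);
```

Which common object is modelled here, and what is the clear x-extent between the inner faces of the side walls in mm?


A single room. The interior width is 5146 mm.

Four walls enclosing a rectangle with a door in the front wall — a room. Outside width 5470 minus two 162 mm walls gives 5146 mm.


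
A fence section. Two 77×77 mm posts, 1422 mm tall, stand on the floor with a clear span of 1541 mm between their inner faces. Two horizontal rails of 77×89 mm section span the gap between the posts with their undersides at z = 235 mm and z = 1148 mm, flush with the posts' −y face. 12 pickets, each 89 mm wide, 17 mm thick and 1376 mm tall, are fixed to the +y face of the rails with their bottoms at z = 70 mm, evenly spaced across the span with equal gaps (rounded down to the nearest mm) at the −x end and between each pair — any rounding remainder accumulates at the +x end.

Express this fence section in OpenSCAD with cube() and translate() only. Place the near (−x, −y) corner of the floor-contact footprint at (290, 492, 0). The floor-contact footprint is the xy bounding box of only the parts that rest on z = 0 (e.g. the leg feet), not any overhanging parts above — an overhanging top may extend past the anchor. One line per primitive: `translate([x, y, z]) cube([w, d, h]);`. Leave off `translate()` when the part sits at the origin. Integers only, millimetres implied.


translate([290, 492, 0]) cube([77, 77, 1422]);
translate([1908, 492, 0]) cube([77, 77, 1422]);
translate([367, 492, 235]) cube([1541, 77, 89]);
translate([367, 492, 1148]) cube([1541, 77, 89]);
translate([403, 569, 70]) cube([89, 17, 1376]);
translate([528, 569, 70]) cube([89, 17, 1376]);
translate([653, 569, 70]) cube([89, 17, 1376]);
translate([778, 569, 70]) cube([89, 17, 1376]);
translate([903, 569, 70]) cube([89, 17, 1376]);
translate([1028, 569, 70]) cube([89, 17, 1376]);
translate([1153, 569, 70]) cube([89, 17, 1376]);
translate([1278, 569, 70]) cube([89, 17, 1376]);
translate([1403, 569, 70]) cube([89, 17, 1376]);
translate([1528, 569, 70]) cube([89, 17, 1376]);
translate([1653, 569, 70]) cube([89, 17, 1376]);
translate([1778, 569, 70]) cube([89, 17, 1376]);


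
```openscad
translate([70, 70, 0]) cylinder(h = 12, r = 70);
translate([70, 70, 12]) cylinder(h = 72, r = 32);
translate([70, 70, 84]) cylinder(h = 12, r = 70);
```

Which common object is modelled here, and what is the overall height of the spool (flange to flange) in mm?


A spool. The overall height is 96 mm.

Three coaxial cylinders, large–small–large — a spool. Two 12 mm flanges and a 72 mm core give 12 + 72 + 12 = 96 mm.


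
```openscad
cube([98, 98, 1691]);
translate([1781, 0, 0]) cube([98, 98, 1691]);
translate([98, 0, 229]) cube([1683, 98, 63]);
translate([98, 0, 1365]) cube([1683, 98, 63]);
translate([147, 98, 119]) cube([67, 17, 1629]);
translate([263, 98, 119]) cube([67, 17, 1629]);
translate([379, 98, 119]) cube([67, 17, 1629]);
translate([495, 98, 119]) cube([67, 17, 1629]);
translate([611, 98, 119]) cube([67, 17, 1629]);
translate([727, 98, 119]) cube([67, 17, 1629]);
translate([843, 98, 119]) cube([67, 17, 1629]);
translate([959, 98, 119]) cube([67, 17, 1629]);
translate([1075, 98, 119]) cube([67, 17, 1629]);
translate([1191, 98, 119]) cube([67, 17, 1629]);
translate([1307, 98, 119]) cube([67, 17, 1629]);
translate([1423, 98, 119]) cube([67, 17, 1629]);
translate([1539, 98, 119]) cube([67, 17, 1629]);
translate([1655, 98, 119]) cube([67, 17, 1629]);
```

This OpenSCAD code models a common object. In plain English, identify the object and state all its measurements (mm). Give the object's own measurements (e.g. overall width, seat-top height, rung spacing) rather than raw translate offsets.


A fence section. Two 98×98 mm posts, 1691 mm tall, stand on the floor with a clear span of 1683 mm between their inner faces. Two horizontal rails of 98×63 mm section span the gap between the posts with their undersides at z = 229 mm and z = 1365 mm, flush with the posts' −y face. 14 pickets, each 67 mm wide, 17 mm thick and 1629 mm tall, are fixed to the +y face of the rails with their bottoms at z = 119 mm, spaced across the span with a 49 mm gap after the −x post and between neighbouring pickets, with 59 mm left before the +x post.


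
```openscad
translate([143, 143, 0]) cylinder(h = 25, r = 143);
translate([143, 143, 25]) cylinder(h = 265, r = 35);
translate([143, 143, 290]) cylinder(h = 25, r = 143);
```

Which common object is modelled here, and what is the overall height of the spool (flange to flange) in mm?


A spool. The overall height is 315 mm.

Three coaxial cylinders, large–small–large — a spool. Two 25 mm flanges and a 265 mm core give 25 + 265 + 25 = 315 mm.


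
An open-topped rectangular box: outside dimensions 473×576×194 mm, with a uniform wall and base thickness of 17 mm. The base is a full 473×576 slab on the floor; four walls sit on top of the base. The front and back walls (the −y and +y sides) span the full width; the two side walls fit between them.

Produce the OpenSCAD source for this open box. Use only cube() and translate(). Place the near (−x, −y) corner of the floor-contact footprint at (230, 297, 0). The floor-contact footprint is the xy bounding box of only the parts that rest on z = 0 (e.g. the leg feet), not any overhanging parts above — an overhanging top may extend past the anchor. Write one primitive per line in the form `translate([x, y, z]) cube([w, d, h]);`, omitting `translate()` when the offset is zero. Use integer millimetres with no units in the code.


translate([230, 297, 0]) cube([473, 576, 17]);
translate([230, 297, 17]) cube([473, 17, 177]);
translate([230, 856, 17]) cube([473, 17, 177]);
translate([230, 314, 17]) cube([17, 542, 177]);
translate([686, 314, 17]) cube([17, 542, 177]);


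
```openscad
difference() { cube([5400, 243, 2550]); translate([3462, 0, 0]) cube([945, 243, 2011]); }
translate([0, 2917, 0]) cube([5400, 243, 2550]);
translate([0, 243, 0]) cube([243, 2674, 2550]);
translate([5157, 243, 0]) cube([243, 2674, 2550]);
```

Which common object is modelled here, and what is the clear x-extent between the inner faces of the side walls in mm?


A single room. The interior width is 4914 mm.

Four walls enclosing a rectangle with a door in the front wall — a room. Outside width 5400 minus two 243 mm walls gives 4914 mm.


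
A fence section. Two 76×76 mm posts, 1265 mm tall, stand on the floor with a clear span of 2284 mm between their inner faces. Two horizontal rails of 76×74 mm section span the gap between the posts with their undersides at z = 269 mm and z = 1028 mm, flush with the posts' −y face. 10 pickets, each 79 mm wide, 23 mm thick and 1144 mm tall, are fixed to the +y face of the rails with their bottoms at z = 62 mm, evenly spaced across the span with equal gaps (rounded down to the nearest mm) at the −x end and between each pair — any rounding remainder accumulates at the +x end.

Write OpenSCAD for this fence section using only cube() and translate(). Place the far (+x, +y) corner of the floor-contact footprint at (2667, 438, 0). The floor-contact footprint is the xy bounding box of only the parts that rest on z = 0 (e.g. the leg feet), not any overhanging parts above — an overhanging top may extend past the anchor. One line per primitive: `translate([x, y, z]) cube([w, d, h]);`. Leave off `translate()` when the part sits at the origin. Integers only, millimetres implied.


translate([231, 362, 0]) cube([76, 76, 1265]);
translate([2591, 362, 0]) cube([76, 76, 1265]);
translate([307, 362, 269]) cube([2284, 76, 74]);
translate([307, 362, 1028]) cube([2284, 76, 74]);
translate([442, 438, 62]) cube([79, 23, 1144]);
translate([656, 438, 62]) cube([79, 23, 1144]);
translate([870, 438, 62]) cube([79, 23, 1144]);
translate([1084, 438, 62]) cube([79, 23, 1144]);
translate([1298, 438, 62]) cube([79, 23, 1144]);
translate([1512, 438, 62]) cube([79, 23, 1144]);
translate([1726, 438, 62]) cube([79, 23, 1144]);
translate([1940, 438, 62]) cube([79, 23, 1144]);
translate([2154, 438, 62]) cube([79, 23, 1144]);
translate([2368, 438, 62]) cube([79, 23, 1144]);


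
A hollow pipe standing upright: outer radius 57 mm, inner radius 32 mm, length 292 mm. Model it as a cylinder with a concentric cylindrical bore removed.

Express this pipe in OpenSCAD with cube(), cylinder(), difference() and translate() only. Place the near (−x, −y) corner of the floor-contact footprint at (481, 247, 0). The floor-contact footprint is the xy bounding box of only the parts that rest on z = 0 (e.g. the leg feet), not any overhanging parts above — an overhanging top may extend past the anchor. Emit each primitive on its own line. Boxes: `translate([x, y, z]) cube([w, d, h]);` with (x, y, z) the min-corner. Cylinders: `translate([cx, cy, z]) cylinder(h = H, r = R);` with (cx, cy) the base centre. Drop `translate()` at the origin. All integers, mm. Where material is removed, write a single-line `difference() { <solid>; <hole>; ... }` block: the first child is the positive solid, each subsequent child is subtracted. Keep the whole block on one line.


difference() { translate([538, 304, 0]) cylinder(h = 292, r = 57); translate([538, 304, 0]) cylinder(h = 292, r = 32); }


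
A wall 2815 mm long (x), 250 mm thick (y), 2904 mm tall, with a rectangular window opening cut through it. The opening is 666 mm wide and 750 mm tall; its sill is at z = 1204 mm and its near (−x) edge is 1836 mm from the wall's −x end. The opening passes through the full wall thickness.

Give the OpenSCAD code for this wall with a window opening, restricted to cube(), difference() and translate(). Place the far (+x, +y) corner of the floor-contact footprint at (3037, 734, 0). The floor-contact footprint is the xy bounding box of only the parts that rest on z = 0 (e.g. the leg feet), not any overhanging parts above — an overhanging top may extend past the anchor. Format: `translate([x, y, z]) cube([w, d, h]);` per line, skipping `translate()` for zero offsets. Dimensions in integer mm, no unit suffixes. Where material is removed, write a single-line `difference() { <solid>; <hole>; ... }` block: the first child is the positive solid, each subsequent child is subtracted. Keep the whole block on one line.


difference() { translate([222, 484, 0]) cube([2815, 250, 2904]); translate([2058, 484, 1204]) cube([666, 250, 750]); }


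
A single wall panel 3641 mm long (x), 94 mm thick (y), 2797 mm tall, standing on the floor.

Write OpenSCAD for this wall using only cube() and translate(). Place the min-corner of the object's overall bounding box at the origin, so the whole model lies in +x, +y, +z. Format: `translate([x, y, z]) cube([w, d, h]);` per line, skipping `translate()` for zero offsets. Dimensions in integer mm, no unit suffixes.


cube([3641, 94, 2797]);


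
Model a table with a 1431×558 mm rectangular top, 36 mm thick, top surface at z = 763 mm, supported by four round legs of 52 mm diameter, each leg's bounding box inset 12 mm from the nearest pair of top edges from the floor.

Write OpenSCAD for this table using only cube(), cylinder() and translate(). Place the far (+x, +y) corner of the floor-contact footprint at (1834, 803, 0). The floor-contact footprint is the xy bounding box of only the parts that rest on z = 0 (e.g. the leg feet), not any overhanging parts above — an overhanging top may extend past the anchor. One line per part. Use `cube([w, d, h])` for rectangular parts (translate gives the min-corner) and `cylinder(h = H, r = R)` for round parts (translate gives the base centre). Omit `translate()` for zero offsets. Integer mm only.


// leg_h = 763 - 36 = 727
translate([415, 257, 727]) cube([1431, 558, 36]);
translate([453, 295, 0]) cylinder(h = 727, r = 26);
translate([1808, 295, 0]) cylinder(h = 727, r = 26);
translate([453, 777, 0]) cylinder(h = 727, r = 26);
translate([1808, 777, 0]) cylinder(h = 727, r = 26);


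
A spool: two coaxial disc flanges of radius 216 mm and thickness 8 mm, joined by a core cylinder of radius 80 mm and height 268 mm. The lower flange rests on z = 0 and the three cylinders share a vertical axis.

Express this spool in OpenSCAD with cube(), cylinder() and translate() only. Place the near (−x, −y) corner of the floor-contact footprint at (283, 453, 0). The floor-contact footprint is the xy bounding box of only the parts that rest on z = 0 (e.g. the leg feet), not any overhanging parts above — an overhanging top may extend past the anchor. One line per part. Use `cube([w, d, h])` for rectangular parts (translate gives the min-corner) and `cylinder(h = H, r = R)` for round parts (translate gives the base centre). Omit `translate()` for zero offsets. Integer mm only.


translate([499, 669, 0]) cylinder(h = 8, r = 216);
translate([499, 669, 8]) cylinder(h = 268, r = 80);
translate([499, 669, 276]) cylinder(h = 8, r = 216);


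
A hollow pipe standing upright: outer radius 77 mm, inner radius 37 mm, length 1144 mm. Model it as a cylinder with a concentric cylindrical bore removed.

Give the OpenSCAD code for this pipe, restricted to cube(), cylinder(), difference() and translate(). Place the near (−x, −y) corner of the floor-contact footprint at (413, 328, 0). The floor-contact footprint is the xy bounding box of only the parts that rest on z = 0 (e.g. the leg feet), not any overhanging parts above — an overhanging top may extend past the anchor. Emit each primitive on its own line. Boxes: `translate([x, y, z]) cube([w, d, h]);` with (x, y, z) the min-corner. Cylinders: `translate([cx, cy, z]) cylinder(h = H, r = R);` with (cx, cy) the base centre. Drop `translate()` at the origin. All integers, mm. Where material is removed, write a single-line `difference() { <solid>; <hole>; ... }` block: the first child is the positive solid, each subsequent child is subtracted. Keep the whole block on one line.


difference() { translate([490, 405, 0]) cylinder(h = 1144, r = 77); translate([490, 405, 0]) cylinder(h = 1144, r = 37); }


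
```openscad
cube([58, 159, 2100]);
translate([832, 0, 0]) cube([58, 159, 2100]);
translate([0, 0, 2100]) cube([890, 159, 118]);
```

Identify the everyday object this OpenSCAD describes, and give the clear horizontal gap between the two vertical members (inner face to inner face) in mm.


A door frame. The clear opening width is 774 mm.

Two 2100 mm tall posts with a header on top — a door frame. The left jamb is 58 mm wide at x = 0; the right jamb starts at x = 832. The clear opening is 832 − 58 = 774 mm.


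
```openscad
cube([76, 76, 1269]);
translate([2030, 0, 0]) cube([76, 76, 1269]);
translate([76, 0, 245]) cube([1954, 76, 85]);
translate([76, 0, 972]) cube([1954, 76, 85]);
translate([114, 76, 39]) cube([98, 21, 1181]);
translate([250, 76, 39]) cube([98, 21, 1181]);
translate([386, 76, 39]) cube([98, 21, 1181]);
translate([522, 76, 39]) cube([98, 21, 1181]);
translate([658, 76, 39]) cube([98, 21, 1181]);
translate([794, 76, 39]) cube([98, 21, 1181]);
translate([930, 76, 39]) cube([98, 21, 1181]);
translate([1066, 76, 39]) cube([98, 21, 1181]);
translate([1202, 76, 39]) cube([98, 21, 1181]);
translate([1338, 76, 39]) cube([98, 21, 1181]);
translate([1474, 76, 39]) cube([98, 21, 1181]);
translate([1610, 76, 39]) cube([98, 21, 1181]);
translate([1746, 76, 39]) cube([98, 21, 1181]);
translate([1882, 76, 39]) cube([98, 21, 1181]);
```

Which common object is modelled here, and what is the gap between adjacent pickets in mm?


A fence section. The picket gap is 38 mm.

Two posts, two rails, 14 pickets — a fence section. Span 1954 mm holds 14 pickets of 98 mm with 15 equal gaps: ⌊(1954 − 14·98) / 15⌋ = 38 mm.


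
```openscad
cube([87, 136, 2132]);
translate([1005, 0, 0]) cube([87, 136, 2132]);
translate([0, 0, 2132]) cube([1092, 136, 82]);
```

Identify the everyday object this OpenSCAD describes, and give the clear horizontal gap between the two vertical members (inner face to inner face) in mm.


A door frame. The clear opening width is 918 mm.

Two 2132 mm tall posts with a header on top — a door frame. The left jamb is 87 mm wide at x = 0; the right jamb starts at x = 1005. The clear opening is 1005 − 87 = 918 mm.


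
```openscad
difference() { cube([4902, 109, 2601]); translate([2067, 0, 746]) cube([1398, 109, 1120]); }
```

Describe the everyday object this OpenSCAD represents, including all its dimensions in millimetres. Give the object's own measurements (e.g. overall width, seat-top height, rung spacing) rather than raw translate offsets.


A wall 4902 mm long (x), 109 mm thick (y), 2601 mm tall, with a rectangular window opening cut through it. The opening is 1398 mm wide and 1120 mm tall; its sill is at z = 746 mm and its near (−x) edge is 2067 mm from the wall's −x end. The opening passes through the full wall thickness.


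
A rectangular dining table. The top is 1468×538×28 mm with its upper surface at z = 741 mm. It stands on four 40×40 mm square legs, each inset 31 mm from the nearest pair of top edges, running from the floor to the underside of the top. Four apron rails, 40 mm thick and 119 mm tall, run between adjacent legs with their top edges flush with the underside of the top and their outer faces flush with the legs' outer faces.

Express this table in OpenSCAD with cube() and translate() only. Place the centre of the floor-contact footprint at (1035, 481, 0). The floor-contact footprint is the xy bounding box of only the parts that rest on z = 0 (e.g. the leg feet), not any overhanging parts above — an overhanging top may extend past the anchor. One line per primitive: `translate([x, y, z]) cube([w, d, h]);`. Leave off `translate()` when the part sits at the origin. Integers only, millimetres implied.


translate([301, 212, 713]) cube([1468, 538, 28]);
translate([332, 243, 0]) cube([40, 40, 713]);
translate([1698, 243, 0]) cube([40, 40, 713]);
translate([332, 679, 0]) cube([40, 40, 713]);
translate([1698, 679, 0]) cube([40, 40, 713]);
translate([372, 243, 594]) cube([1326, 40, 119]);
translate([372, 679, 594]) cube([1326, 40, 119]);
translate([332, 283, 594]) cube([40, 396, 119]);
translate([1698, 283, 594]) cube([40, 396, 119]);


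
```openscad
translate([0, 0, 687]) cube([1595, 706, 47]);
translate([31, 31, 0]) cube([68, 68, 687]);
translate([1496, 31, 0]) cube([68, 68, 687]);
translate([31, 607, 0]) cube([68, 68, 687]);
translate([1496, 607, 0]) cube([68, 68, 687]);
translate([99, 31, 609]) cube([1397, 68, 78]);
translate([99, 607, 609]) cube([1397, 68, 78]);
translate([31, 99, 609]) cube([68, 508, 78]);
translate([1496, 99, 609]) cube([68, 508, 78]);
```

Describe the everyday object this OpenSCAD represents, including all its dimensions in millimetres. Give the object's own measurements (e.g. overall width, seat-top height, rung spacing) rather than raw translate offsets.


A rectangular dining table. The top is 1595×706×47 mm with its upper surface at z = 734 mm. It stands on four 68×68 mm square legs, each inset 31 mm from the nearest pair of top edges, running from the floor to the underside of the top. Four apron rails, 68 mm thick and 78 mm tall, run between adjacent legs with their top edges flush with the underside of the top and their outer faces flush with the legs' outer faces.


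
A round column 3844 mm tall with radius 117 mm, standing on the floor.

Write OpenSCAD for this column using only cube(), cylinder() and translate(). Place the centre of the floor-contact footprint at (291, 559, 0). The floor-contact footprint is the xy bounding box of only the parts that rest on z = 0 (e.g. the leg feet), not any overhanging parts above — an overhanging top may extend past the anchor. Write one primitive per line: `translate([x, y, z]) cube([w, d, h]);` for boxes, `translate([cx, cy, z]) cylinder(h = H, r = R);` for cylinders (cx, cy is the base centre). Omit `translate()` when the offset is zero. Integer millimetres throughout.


translate([291, 559, 0]) cylinder(h = 3844, r = 117);


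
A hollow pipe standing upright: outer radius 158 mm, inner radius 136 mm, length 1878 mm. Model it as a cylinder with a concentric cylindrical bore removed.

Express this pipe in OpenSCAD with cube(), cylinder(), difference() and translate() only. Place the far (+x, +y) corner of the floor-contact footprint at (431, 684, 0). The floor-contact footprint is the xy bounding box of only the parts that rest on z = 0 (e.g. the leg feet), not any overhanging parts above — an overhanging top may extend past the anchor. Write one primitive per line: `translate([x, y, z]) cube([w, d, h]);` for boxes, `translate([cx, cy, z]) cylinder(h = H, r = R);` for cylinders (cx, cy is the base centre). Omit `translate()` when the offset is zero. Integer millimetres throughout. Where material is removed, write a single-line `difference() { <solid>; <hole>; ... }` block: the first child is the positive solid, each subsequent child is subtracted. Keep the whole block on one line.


difference() { translate([273, 526, 0]) cylinder(h = 1878, r = 158); translate([273, 526, 0]) cylinder(h = 1878, r = 136); }


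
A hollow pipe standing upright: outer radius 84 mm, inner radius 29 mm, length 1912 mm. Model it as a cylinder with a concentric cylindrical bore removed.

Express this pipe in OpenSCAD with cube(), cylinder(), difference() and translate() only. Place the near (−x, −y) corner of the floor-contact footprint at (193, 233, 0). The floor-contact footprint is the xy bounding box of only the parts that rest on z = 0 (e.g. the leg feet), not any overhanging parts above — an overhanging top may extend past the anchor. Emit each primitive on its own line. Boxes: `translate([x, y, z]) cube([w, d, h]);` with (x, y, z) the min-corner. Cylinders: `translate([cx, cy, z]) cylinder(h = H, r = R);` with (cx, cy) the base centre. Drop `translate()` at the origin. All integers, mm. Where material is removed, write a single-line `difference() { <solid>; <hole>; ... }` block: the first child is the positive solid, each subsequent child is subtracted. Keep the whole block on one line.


difference() { translate([277, 317, 0]) cylinder(h = 1912, r = 84); translate([277, 317, 0]) cylinder(h = 1912, r = 29); }
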